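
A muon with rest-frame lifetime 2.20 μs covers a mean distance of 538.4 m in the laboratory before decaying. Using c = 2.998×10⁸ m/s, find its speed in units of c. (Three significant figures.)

Let x = d/(cτ) = 538.4 m / (2.998×10⁸ m/s × 2.200×10^-6 s) = 0.8163. Since d = βγcτ, x = βγ = β/√(1−β²).
Solving: β² = x²/(1+x²) = 0.666346/1.666346 = 0.399885, so β = 0.632.

0.632c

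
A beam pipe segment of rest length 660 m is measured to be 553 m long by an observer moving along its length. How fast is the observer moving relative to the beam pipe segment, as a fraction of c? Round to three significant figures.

0.546c

Length contraction gives γ = L₀/L = 660/553 = 1.1935.
β = √(1 − 1/γ²) = √0.297971 = 0.546.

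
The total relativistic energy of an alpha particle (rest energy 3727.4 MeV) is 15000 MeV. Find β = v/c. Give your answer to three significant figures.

0.969

Total energy E = γmc² gives γ = 15000/3727.4 = 4.0243.
Hence β = √(1 − 1/γ²) = √(1 − 0.0617475) = √0.9382525 = 0.969.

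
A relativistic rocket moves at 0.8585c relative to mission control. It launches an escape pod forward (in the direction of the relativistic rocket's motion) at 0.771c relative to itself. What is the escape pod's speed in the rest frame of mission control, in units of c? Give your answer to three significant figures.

In units of c, u = (u' + v)/(1 + u'v) with u' = 0.771 and v = 0.8585.
Numerator: 0.771 + 0.8585 = 1.6295. Denominator: 1 + (0.771)(0.8585) = 1.6619035.
u = 1.6295/1.6619035 = 0.9805, so the speed is 0.981c.

0.981c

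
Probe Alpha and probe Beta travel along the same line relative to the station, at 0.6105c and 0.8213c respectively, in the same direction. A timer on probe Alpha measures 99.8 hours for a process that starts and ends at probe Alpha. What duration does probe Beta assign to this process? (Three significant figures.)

110 hours

Transform probe Alpha's velocity into probe Beta's frame: (0.6105 − 0.8213)/(1 − 0.6105·0.8213) = −0.2108/0.49859635, so the relative speed is 0.42279c.
At |u| = 0.42279c, γ = (1 − 0.178751)^(−1/2) = 1.1035.
The clock on probe Alpha records proper time, so probe Beta measures Δt = γΔτ = 1.1035 × 99.8 = 110 hours.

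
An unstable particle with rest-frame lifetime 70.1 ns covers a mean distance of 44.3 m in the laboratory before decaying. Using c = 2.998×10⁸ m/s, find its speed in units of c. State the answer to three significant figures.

0.903c

Let x = d/(cτ) = 44.30 m / (2.998×10⁸ m/s × 7.010×10^-8 s) = 2.1079. Since d = βγcτ, x = βγ = β/√(1−β²).
Solving: β² = x²/(1+x²) = 4.44324/5.44324 = 0.816286, so β = 0.903.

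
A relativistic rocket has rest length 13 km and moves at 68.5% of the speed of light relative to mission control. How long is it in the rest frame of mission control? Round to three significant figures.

Lorentz factor: γ = (1 − 0.469225)^(−1/2) = 1.3726.
Along the direction of motion the measured length is L₀/γ = 13/1.3726 = 9.47 km.

9.47 km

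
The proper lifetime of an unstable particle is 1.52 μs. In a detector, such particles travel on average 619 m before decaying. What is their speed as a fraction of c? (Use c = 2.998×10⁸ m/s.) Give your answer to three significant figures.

0.805c

Lab distance = (lab lifetime)·v = γτ·βc, so βγ = d/(cτ) = 619.0/(2.998×10⁸ × 1.520×10^-6) = 1.3584.
With βγ = 1.3584: γ² = 1 + (βγ)² = 2.84525, and β = (βγ)/γ = 1.3584/1.68679 = 0.805.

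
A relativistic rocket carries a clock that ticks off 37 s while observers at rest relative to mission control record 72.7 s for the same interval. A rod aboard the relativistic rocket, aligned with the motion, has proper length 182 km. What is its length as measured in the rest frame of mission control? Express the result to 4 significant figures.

92.63 km

From Δt = γΔτ: γ = 72.7/37 = 1.96486.
The rod contracts by the same γ: 182 km / 1.96486 = 92.63 km.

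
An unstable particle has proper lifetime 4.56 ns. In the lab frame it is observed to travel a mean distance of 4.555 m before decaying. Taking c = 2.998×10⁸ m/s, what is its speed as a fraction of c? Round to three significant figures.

d = βγcτ ⇒ βγ = d/(cτ) = 4.555 m / (1.367088 m) = 3.3319.
β = (βγ)/√(1+(βγ)²) = 3.3319/√12.1016 = 0.958.

0.958c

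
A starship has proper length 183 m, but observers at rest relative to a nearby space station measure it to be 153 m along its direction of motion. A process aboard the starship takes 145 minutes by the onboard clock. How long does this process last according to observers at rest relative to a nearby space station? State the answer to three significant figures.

γ = L₀/L = 183/153 = 1.19608.
The same γ dilates the second interval: 1.19608 × 145 minutes = 173 minutes.

173 minutes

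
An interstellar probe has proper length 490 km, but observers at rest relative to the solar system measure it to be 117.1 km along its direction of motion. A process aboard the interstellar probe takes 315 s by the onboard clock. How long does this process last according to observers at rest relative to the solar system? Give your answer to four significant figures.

1318 s

γ = L₀/L = 490/117.1 = 4.18446.
Δt = γΔτ = 4.18446 × 315 = 1318 s.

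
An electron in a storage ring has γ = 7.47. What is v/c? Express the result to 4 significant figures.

0.9910

β = √(1 − 1/γ²) = √(1 − 1/55.8009) = √0.982079 = 0.9910.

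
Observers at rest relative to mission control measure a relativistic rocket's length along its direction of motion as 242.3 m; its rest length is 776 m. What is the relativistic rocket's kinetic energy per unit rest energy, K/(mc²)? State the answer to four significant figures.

2.203

Length contraction gives γ = L₀/L = 776/242.3 = 3.20264.
Since K = (γ−1)mc², K/(mc²) = 3.20264 − 1 = 2.203.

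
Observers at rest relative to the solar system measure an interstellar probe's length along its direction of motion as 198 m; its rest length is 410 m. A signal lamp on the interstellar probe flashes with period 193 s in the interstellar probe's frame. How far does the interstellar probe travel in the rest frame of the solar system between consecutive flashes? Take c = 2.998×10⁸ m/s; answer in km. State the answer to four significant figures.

Length contraction gives γ = L₀/L = 410/198 = 2.07071.
β = √(1 − 1/γ²) = 0.87566. Lab-frame period = γτ = 2.07071×193 s = 399.65 s. Distance = βc × γτ = 0.87566 × 2.998×10⁸ m/s × 399.65 s = 1.0492×10^11 m = 1.049×10^8 km.

1.049×10^8 km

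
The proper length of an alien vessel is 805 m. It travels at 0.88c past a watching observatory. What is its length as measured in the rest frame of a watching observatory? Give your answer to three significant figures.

382 m

Lorentz factor: γ = (1 − 0.7744)^(−1/2) = 2.1054.
Along the direction of motion the measured length is L₀/γ = 805/2.1054 = 382 m.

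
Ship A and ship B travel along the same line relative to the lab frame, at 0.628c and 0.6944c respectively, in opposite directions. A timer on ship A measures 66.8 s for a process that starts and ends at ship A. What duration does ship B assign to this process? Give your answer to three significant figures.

Speed of ship A in ship B's frame: u = (v_A + v_B)/(1 + v_A v_B/c²) = (0.628 + 0.6944)/(1 + 0.628×0.6944) = 1.3224/1.4360832 = 0.92084; |u| = 0.92084c.
γ for this relative speed: γ = 1/√(1 − 0.847946) = 2.5645.
The clock on ship A records proper time, so ship B measures Δt = γΔτ = 2.5645 × 66.8 = 171 s.

171 s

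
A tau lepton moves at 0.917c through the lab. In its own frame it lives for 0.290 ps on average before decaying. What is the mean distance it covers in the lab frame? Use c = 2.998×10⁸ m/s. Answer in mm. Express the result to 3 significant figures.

Lorentz factor: γ = (1 − 0.840889)^(−1/2) = 2.507.
Lab-frame lifetime: Δt = γτ = 2.507 × 0.290 ps = 0.72703 ps.
Distance: d = vΔt = 0.917 × 2.998×10⁸ m/s × 7.2703×10^-13 s = 2.00×10^-4 m = 0.200 mm.

0.200 mm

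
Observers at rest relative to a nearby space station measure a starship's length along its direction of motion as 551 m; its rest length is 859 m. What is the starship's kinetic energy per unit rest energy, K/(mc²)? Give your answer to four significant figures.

From L = L₀/γ: γ = 859/551 = 1.55898.
Since K = (γ−1)mc², K/(mc²) = 1.55898 − 1 = 0.5590.

0.5590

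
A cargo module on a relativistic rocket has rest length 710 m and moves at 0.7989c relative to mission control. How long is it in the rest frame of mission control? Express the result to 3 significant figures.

Lorentz factor: γ = (1 − 0.63824121)^(−1/2) = 1.6626.
Length contraction: L = L₀/γ = 710/1.6626 = 427 m.

427 m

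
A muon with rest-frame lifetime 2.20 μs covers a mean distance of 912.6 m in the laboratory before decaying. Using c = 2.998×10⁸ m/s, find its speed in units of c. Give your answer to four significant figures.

Lab distance = (lab lifetime)·v = γτ·βc, so βγ = d/(cτ) = 912.6/(2.998×10⁸ × 2.200×10^-6) = 1.3836.
With βγ = 1.3836: γ² = 1 + (βγ)² = 2.91435, and β = (βγ)/γ = 1.3836/1.70715 = 0.8105.

0.8105c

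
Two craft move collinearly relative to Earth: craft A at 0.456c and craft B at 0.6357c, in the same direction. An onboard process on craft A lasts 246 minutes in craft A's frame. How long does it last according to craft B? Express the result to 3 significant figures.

Speed of craft A in craft B's frame: u = (v_A − v_B)/(1 − v_A v_B/c²) = (0.456 − 0.6357)/(1 − 0.456×0.6357) = −0.1797/0.7101208 = −0.25306; |u| = 0.25306c.
At |u| = 0.25306c, γ = (1 − 0.0640394)^(−1/2) = 1.0336.
The clock on craft A records proper time, so craft B measures Δt = γΔτ = 1.0336 × 246 = 254 minutes.

254 minutes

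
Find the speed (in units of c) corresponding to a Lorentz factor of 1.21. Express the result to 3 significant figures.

0.563c

β = √(1 − 1/γ²) = √(1 − 1/1.4641) = √0.316987 = 0.563.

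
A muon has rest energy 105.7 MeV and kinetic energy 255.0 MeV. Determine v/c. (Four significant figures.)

γ = 1 + K/(mc²) = 1 + 255.0/105.7 = 3.4125.
β = √(1 − 1/γ²) = √(1 − 0.0858726) = √0.9141274 = 0.9561.

0.9561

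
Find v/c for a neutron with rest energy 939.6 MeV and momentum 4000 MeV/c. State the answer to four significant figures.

βγ = pc/(mc²) = 4000/939.6 = 4.2571.
Since γ² = 1 + (βγ)² = 19.1229, γ = √19.1229 = 4.37297, and β = (βγ)/γ = 4.2571/4.37297 = 0.9735.

0.9735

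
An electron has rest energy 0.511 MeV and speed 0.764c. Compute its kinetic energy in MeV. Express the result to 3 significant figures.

0.281 MeV

β² = 0.583696, so γ = 1/√0.416304 = 1.54987.
Kinetic energy: K = (γ − 1)mc² = (1.54987 − 1) × 0.511 MeV = 0.54987 × 0.511 = 0.281 MeV.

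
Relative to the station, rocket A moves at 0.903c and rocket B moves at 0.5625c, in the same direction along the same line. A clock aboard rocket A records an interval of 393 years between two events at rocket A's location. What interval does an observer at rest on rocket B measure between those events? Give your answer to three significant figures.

544 years

Transform rocket A's velocity into rocket B's frame: (0.903 − 0.5625)/(1 − 0.903·0.5625) = 0.3405/0.4920625, so the relative speed is 0.69199c.
γ for this relative speed: γ = 1/√(1 − 0.47885) = 1.3852.
Rocket A's interval is proper; time dilation gives Δt_B = γΔτ = 1.3852 × 393 years = 544 years.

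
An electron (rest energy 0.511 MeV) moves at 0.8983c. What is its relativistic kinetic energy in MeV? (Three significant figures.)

γ = 1/√(1 − β²) = 1/√(1 − 0.80694289) = 1/√0.19305711 = 1/0.439383 = 2.2759.
Kinetic energy: K = (γ − 1)mc² = (2.2759 − 1) × 0.511 MeV = 1.2759 × 0.511 = 0.652 MeV.

0.652 MeV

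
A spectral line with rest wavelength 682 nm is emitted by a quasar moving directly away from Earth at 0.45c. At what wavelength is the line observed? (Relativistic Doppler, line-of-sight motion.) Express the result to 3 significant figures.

1110 nm

Relativistic Doppler for wavelength: λ_obs = λ_src · √((1+β)/(1−β)).
With β = 0.45: factor = √(1.45/0.55) = 1.6237.
λ_obs = 682 × 1.6237 = 1110 nm.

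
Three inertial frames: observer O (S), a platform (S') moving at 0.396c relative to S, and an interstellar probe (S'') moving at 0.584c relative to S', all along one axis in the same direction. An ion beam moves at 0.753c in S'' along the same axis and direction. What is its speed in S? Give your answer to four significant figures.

Compose velocities in two stages. Stage 1 (into S'): u₁ = (0.753+0.584)/(1+0.753×0.584) = 0.92863.
Stage 2 (into S): u = (0.92863+0.396)/(1+0.92863×0.396) = 0.96848, so the speed is 0.9685c.

0.9685c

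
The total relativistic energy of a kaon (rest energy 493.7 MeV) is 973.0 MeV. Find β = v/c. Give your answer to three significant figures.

γ = E/(mc²) = 973.0/493.7 = 1.9708.
β = √(1 − 1/γ²) = √(1 − 0.257463) = √0.742537 = 0.862.

0.862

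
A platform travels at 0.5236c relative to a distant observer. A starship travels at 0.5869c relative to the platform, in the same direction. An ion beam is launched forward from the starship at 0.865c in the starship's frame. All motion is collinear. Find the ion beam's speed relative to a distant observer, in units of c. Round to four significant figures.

First combine the ion beam and starship (S''→S'): u₁ = (0.865 + 0.5869)/(1 + 0.865×0.5869) = 1.4519/1.5076685 = 0.96301.
Then combine with the platform (S'→S): u = (0.96301 + 0.5236)/(1 + 0.96301×0.5236) = 1.48661/1.504232036 = 0.98829.

0.9883c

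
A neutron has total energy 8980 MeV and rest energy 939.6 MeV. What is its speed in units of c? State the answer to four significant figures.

0.9945c

Total energy E = γmc² gives γ = 8980/939.6 = 9.5573.
Hence β = √(1 − 1/γ²) = √(1 − 0.0109479) = √0.9890521 = 0.9945.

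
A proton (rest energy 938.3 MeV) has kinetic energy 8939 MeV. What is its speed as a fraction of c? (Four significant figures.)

K = (γ−1)mc², so γ = 1 + 8939/938.3 = 10.527.
Then v/c = √(1 − γ⁻²) = √(1 − 0.00902383) = √0.99097617 = 0.9955.

0.9955c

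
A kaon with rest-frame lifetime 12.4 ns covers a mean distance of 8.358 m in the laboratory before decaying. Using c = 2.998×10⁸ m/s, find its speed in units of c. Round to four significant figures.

0.9137c

Let x = d/(cτ) = 8.358 m / (2.998×10⁸ m/s × 1.240×10^-8 s) = 2.2483. Since d = βγcτ, x = βγ = β/√(1−β²).
Solving: β² = x²/(1+x²) = 5.05485/6.05485 = 0.834843, so β = 0.9137.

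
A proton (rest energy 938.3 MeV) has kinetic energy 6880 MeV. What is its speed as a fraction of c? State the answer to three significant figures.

γ = 1 + K/(mc²) = 1 + 6880/938.3 = 8.3324.
β = √(1 − 1/γ²) = √(1 − 0.0144032) = √0.9855968 = 0.993.

0.993c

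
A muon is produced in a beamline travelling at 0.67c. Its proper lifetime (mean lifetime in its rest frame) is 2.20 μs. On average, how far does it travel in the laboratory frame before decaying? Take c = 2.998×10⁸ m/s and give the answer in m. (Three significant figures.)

595 m

γ = 1/√(1 − β²) = 1/√(1 − 0.4489) = 1/√0.5511 = 1/0.742361 = 1.3471.
Lab-frame lifetime: Δt = γτ = 1.3471 × 2.20 μs = 2.9636 μs.
Distance: d = vΔt = 0.67 × 2.998×10⁸ m/s × 2.9636×10^-6 s = 595 m.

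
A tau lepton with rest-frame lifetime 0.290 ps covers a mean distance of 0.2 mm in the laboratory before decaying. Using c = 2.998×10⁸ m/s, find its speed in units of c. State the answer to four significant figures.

0.9171c

d = βγcτ ⇒ βγ = d/(cτ) = 2.000×10^-4 m / (8.6942×10^-5 m) = 2.3004.
β = (βγ)/√(1+(βγ)²) = 2.3004/√6.29184 = 0.9171.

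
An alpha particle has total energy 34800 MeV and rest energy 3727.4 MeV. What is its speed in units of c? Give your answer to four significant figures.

0.9942c

γ = E/(mc²) = 34800/3727.4 = 9.3363.
β = √(1 − 1/γ²) = √(1 − 0.0114723) = √0.9885277 = 0.9942.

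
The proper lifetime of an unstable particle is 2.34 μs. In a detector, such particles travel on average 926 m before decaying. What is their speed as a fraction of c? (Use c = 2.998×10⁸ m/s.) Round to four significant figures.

d = βγcτ ⇒ βγ = d/(cτ) = 926.0 m / (701.532 m) = 1.32.
β = (βγ)/√(1+(βγ)²) = 1.32/√2.7424 = 0.7971.

0.7971c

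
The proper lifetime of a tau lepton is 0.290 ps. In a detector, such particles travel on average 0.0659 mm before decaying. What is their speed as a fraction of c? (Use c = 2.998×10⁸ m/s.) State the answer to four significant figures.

Let x = d/(cτ) = 6.590×10^-5 m / (2.998×10⁸ m/s × 2.900×10^-13 s) = 0.75798. Since d = βγcτ, x = βγ = β/√(1−β²).
Solving: β² = x²/(1+x²) = 0.574534/1.574534 = 0.364891, so β = 0.6041.

0.6041c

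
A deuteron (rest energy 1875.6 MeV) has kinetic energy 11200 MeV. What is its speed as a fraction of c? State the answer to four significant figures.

0.9897c

K = (γ−1)mc², so γ = 1 + 11200/1875.6 = 6.9714.
Then v/c = √(1 − γ⁻²) = √(1 − 0.020576) = √0.979424 = 0.9897.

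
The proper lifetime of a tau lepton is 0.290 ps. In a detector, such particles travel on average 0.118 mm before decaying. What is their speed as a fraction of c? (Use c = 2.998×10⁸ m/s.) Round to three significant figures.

0.805c

Lab distance = (lab lifetime)·v = γτ·βc, so βγ = d/(cτ) = 1.180×10^-4/(2.998×10⁸ × 2.900×10^-13) = 1.3572.
With βγ = 1.3572: γ² = 1 + (βγ)² = 2.84199, and β = (βγ)/γ = 1.3572/1.68582 = 0.805.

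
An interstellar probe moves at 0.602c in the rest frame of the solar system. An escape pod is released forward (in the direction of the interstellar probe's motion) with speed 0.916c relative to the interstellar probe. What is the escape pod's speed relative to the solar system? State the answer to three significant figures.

In units of c, u = (u' + v)/(1 + u'v) with u' = 0.916 and v = 0.602.
Numerator: 0.916 + 0.602 = 1.518. Denominator: 1 + (0.916)(0.602) = 1.551432.
u = 1.518/1.551432 = 0.97845, so the speed is 0.978c.

0.978c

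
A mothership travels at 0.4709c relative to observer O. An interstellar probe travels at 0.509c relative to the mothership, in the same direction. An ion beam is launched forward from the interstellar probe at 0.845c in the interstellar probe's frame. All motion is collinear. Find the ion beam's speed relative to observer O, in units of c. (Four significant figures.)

0.9805c

Apply u = (u'+v)/(1+u'v) twice. Ion beam in the mothership frame: (0.845+0.509)/(1+0.845·0.509) = 1.354/1.430105 = 0.94678c.
That velocity, transformed to the rest frame of observer O: (0.94678+0.4709)/(1+0.94678·0.4709) = 1.41768/1.445838702 = 0.98052c.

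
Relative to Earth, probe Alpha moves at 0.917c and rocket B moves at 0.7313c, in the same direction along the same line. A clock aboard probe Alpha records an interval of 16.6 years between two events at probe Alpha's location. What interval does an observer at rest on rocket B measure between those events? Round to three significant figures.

Transform probe Alpha's velocity into rocket B's frame: (0.917 − 0.7313)/(1 − 0.917·0.7313) = 0.1857/0.3293979, so the relative speed is 0.56376c.
At |u| = 0.56376c, γ = (1 − 0.317825)^(−1/2) = 1.2107.
The clock on probe Alpha records proper time, so rocket B measures Δt = γΔτ = 1.2107 × 16.6 = 20.1 years.

20.1 years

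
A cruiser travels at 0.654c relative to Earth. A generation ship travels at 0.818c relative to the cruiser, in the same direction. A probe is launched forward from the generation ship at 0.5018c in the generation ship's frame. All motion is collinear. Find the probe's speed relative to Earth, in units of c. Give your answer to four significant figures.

0.9862c

First combine the probe and generation ship (S''→S'): u₁ = (0.5018 + 0.818)/(1 + 0.5018×0.818) = 1.3198/1.4104724 = 0.93571.
Then combine with the cruiser (S'→S): u = (0.93571 + 0.654)/(1 + 0.93571×0.654) = 1.58971/1.61195434 = 0.9862.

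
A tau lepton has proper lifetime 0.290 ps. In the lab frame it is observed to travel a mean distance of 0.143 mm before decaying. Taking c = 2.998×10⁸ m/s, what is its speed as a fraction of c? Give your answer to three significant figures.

0.854c

Lab distance = (lab lifetime)·v = γτ·βc, so βγ = d/(cτ) = 1.430×10^-4/(2.998×10⁸ × 2.900×10^-13) = 1.6448.
With βγ = 1.6448: γ² = 1 + (βγ)² = 3.70537, and β = (βγ)/γ = 1.6448/1.92493 = 0.854.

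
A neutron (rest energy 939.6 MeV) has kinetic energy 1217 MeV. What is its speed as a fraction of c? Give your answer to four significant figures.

0.9001c

K = (γ−1)mc², so γ = 1 + 1217/939.6 = 2.2952.
Then v/c = √(1 − γ⁻²) = √(1 − 0.189827) = √0.810173 = 0.9001.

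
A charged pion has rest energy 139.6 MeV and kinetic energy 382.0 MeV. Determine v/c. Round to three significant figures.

0.964

γ = 1 + K/(mc²) = 1 + 382.0/139.6 = 3.7364.
β = √(1 − 1/γ²) = √(1 − 0.0716297) = √0.9283703 = 0.964.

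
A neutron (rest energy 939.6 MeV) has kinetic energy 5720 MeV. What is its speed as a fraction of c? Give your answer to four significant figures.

0.9900c

K = (γ−1)mc², so γ = 1 + 5720/939.6 = 7.0877.
Then v/c = √(1 − γ⁻²) = √(1 − 0.0199062) = √0.9800938 = 0.9900.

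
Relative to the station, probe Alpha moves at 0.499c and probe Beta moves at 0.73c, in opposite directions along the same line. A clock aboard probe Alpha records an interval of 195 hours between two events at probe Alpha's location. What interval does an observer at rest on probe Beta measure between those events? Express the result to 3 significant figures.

449 hours

The velocity of probe Alpha relative to probe Beta is (0.499 + 0.73)c / (1 + 0.499×0.73) = 0.90085c; relative speed 0.90085c.
γ for this relative speed: γ = 1/√(1 − 0.811531) = 2.3035.
Probe Alpha's interval is proper; time dilation gives Δt_B = γΔτ = 2.3035 × 195 hours = 449 hours.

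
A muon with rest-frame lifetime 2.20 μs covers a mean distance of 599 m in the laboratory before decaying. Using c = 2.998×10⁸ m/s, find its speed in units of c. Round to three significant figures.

d = βγcτ ⇒ βγ = d/(cτ) = 599.0 m / (659.56 m) = 0.90818.
β = (βγ)/√(1+(βγ)²) = 0.90818/√1.824791 = 0.672.

0.672c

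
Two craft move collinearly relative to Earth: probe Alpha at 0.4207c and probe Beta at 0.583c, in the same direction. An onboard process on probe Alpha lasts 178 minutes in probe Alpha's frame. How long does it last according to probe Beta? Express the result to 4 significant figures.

182.3 minutes

Transform probe Alpha's velocity into probe Beta's frame: (0.4207 − 0.583)/(1 − 0.4207·0.583) = −0.1623/0.7547319, so the relative speed is 0.21504c.
At |u| = 0.21504c, γ = (1 − 0.0462422)^(−1/2) = 1.024.
Probe Alpha's interval is proper; time dilation gives Δt_B = γΔτ = 1.024 × 178 minutes = 182.3 minutes.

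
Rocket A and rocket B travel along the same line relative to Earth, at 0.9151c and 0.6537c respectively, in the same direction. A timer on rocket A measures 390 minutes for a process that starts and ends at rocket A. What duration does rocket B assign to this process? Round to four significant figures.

513.5 minutes

Transform rocket A's velocity into rocket B's frame: (0.9151 − 0.6537)/(1 − 0.9151·0.6537) = 0.2614/0.40179913, so the relative speed is 0.65057c.
At |u| = 0.65057c, γ = (1 − 0.423241)^(−1/2) = 1.3167.
The clock on rocket A records proper time, so rocket B measures Δt = γΔτ = 1.3167 × 390 = 513.5 minutes.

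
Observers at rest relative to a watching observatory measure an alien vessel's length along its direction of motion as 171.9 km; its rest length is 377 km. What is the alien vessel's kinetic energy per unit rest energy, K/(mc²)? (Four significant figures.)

From L = L₀/γ: γ = 377/171.9 = 2.19314.
Since K = (γ−1)mc², K/(mc²) = 2.19314 − 1 = 1.193.

1.193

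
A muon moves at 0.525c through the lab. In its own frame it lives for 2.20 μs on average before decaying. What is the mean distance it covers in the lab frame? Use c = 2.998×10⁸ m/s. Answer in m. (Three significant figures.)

407 m

γ = 1/√(1 − β²) = 1/√(1 − 0.275625) = 1/√0.724375 = 1/0.851102 = 1.1749.
Lab-frame lifetime: Δt = γτ = 1.1749 × 2.20 μs = 2.5848 μs.
Distance: d = vΔt = 0.525 × 2.998×10⁸ m/s × 2.5848×10^-6 s = 407 m.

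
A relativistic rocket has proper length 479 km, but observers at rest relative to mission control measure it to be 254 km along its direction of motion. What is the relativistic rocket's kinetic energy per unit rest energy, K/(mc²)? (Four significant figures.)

0.8858

From L = L₀/γ: γ = 479/254 = 1.88583.
Since K = (γ−1)mc², K/(mc²) = 1.88583 − 1 = 0.8858.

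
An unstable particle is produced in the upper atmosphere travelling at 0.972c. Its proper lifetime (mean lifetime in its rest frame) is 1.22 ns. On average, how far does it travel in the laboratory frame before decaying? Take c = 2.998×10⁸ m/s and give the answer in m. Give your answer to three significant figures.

1.51 m

γ = 1/√(1 − β²) = 1/√(1 − 0.944784) = 1/√0.055216 = 1/0.234981 = 4.2557.
Lab-frame lifetime: Δt = γτ = 4.2557 × 1.22 ns = 5.192 ns.
Distance: d = vΔt = 0.972 × 2.998×10⁸ m/s × 5.1920×10^-9 s = 1.51 m.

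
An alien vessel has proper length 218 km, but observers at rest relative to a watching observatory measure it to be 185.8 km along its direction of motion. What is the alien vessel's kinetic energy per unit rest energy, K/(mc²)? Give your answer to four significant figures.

0.1733

Length contraction gives γ = L₀/L = 218/185.8 = 1.1733.
Since K = (γ−1)mc², K/(mc²) = 1.1733 − 1 = 0.1733.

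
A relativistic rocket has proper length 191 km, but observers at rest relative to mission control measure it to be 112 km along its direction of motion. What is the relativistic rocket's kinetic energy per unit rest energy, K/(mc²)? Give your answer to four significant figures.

γ = L₀/L = 191/112 = 1.70536.
K/(mc²) = γ − 1 = 1.70536 − 1 = 0.7054.

0.7054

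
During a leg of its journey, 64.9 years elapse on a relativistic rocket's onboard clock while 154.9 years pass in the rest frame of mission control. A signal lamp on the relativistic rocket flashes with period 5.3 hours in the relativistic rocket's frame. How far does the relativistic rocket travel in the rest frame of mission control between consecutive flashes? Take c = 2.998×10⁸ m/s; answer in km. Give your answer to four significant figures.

The time-dilation ratio gives γ = 154.9/64.9 = 2.38675.
β = √(1 − 1/γ²) = 0.908. Lab-frame period = γτ = 2.38675×5.3 hours = 12.65 hours. Distance = βc × γτ = 0.908 × 2.998×10⁸ m/s × 45540 s = 1.2397×10^13 m = 1.240×10^10 km.

1.240×10^10 km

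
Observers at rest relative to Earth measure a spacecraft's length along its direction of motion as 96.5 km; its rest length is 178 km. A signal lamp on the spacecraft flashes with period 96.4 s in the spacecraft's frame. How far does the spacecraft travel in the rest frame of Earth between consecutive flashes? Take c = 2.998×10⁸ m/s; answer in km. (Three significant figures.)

From L = L₀/γ: γ = 178/96.5 = 1.84456.
β = √(1 − 1/γ²) = 0.84029. Lab-frame period = γτ = 1.84456×96.4 s = 177.82 s. Distance = βc × γτ = 0.84029 × 2.998×10⁸ m/s × 177.82 s = 4.4796×10^10 m = 4.48×10^7 km.

4.48×10^7 km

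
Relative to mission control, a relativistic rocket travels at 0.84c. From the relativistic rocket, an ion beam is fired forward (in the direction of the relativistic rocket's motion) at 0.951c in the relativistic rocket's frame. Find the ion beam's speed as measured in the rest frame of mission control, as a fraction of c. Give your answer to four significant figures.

In units of c, u = (u' + v)/(1 + u'v) with u' = 0.951 and v = 0.84.
Numerator: 0.951 + 0.84 = 1.791. Denominator: 1 + (0.951)(0.84) = 1.79884.
u = 1.791/1.79884 = 0.99564, so the speed is 0.9956c.

0.9956c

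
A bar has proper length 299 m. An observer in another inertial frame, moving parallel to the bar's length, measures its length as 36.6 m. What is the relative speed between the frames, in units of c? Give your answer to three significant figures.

Length contraction gives γ = L₀/L = 299/36.6 = 8.1694.
β = √(1 − 1/γ²) = √0.985016 = 0.992.

0.992c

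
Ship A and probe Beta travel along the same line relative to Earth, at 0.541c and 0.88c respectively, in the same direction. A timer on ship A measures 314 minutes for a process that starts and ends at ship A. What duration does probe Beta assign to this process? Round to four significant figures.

411.8 minutes

The velocity of ship A relative to probe Beta is (0.541 − 0.88)c / (1 − 0.541×0.88) = −0.64705c; relative speed 0.64705c.
At |u| = 0.64705c, γ = (1 − 0.418674)^(−1/2) = 1.3116.
Ship A's interval is proper; time dilation gives Δt_B = γΔτ = 1.3116 × 314 minutes = 411.8 minutes.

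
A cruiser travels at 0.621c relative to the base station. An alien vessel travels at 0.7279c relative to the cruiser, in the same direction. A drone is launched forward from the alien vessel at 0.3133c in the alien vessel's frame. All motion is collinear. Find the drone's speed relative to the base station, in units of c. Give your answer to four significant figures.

0.9622c

Apply u = (u'+v)/(1+u'v) twice. Drone in the cruiser frame: (0.3133+0.7279)/(1+0.3133·0.7279) = 1.0412/1.22805107 = 0.84785c.
That velocity, transformed to the rest frame of the base station: (0.84785+0.621)/(1+0.84785·0.621) = 1.46885/1.52651485 = 0.96222c.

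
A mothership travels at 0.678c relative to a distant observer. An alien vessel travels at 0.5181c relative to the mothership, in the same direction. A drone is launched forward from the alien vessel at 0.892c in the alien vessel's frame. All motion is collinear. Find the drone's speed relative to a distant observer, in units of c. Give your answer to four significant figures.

First combine the drone and alien vessel (S''→S'): u₁ = (0.892 + 0.5181)/(1 + 0.892×0.5181) = 1.4101/1.4621452 = 0.9644.
Then combine with the mothership (S'→S): u = (0.9644 + 0.678)/(1 + 0.9644×0.678) = 1.6424/1.6538632 = 0.99307.

0.9931c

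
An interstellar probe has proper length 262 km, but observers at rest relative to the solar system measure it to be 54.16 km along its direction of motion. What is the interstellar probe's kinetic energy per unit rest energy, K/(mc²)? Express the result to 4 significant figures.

3.838

γ = L₀/L = 262/54.16 = 4.83752.
Since K = (γ−1)mc², K/(mc²) = 4.83752 − 1 = 3.838.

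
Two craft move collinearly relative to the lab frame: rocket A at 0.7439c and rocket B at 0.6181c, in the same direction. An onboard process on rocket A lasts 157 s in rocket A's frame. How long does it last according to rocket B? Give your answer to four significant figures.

161.4 s

Transform rocket A's velocity into rocket B's frame: (0.7439 − 0.6181)/(1 − 0.7439·0.6181) = 0.1258/0.54019541, so the relative speed is 0.23288c.
γ for this relative speed: γ = 1/√(1 − 0.0542331) = 1.0283.
The clock on rocket A records proper time, so rocket B measures Δt = γΔτ = 1.0283 × 157 = 161.4 s.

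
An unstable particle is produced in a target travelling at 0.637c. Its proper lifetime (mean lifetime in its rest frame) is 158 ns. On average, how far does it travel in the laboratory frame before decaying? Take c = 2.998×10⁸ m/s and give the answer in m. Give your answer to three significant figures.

39.1 m

With β = 0.637, γ = 1/√(1 − 0.637²) = 1/√0.594231 = 1.2972.
Lab-frame lifetime: Δt = γτ = 1.2972 × 158 ns = 204.96 ns.
Distance: d = vΔt = 0.637 × 2.998×10⁸ m/s × 2.0496×10^-7 s = 39.1 m.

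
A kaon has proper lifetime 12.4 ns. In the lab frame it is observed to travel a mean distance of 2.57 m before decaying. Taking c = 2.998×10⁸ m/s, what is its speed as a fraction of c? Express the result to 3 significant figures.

Lab distance = (lab lifetime)·v = γτ·βc, so βγ = d/(cτ) = 2.570/(2.998×10⁸ × 1.240×10^-8) = 0.69132.
With βγ = 0.69132: γ² = 1 + (βγ)² = 1.477923, and β = (βγ)/γ = 0.69132/1.2157 = 0.569.

0.569c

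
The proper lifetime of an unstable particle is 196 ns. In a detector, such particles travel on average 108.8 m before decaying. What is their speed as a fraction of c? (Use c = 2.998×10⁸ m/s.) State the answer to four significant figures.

0.8799c

Lab distance = (lab lifetime)·v = γτ·βc, so βγ = d/(cτ) = 108.8/(2.998×10⁸ × 1.960×10^-7) = 1.8516.
With βγ = 1.8516: γ² = 1 + (βγ)² = 4.42842, and β = (βγ)/γ = 1.8516/2.10438 = 0.8799.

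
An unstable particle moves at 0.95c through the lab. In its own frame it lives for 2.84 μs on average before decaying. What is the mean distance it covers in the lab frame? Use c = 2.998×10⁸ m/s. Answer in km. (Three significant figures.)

2.59 km

γ = 1/√(1 − β²) = 1/√(1 − 0.9025) = 1/√0.0975 = 1/0.31225 = 3.2026.
Lab-frame lifetime: Δt = γτ = 3.2026 × 2.84 μs = 9.0954 μs.
Distance: d = vΔt = 0.95 × 2.998×10⁸ m/s × 9.0954×10^-6 s = 2590 m = 2.59 km.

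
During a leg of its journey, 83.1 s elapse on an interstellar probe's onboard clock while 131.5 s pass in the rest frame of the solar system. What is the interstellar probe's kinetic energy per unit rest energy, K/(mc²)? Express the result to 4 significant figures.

0.5824

From Δt = γΔτ: γ = 131.5/83.1 = 1.58243.
Since K = (γ−1)mc², K/(mc²) = 1.58243 − 1 = 0.5824.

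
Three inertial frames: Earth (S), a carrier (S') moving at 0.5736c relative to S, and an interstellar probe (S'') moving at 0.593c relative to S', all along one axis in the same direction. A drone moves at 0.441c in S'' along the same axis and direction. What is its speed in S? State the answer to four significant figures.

Apply u = (u'+v)/(1+u'v) twice. Drone in the carrier frame: (0.441+0.593)/(1+0.441·0.593) = 1.034/1.261513 = 0.81965c.
That velocity, transformed to the rest frame of Earth: (0.81965+0.5736)/(1+0.81965·0.5736) = 1.39325/1.47015124 = 0.94769c.

0.9477c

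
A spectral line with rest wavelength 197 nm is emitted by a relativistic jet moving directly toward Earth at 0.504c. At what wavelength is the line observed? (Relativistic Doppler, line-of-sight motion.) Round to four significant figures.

113.1 nm

Relativistic Doppler for wavelength: λ_obs = λ_src · √((1−β)/(1+β)).
With β = 0.504: factor = √(0.496/1.504) = 0.57427.
λ_obs = 197 × 0.57427 = 113.1 nm.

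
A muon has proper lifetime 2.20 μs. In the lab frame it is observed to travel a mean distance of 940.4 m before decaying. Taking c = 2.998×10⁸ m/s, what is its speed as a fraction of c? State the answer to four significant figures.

0.8187c

Let x = d/(cτ) = 940.4 m / (2.998×10⁸ m/s × 2.200×10^-6 s) = 1.4258. Since d = βγcτ, x = βγ = β/√(1−β²).
Solving: β² = x²/(1+x²) = 2.03291/3.03291 = 0.670284, so β = 0.8187.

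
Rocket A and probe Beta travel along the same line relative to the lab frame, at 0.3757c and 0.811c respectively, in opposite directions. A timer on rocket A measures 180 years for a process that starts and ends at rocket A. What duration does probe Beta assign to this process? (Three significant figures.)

433 years

Transform rocket A's velocity into probe Beta's frame: (0.3757 + 0.811)/(1 + 0.3757·0.811) = 1.1867/1.3046927, so the relative speed is 0.90956c.
At |u| = 0.90956c, γ = (1 − 0.827299)^(−1/2) = 2.4063.
Rocket A's interval is proper; time dilation gives Δt_B = γΔτ = 2.4063 × 180 years = 433 years.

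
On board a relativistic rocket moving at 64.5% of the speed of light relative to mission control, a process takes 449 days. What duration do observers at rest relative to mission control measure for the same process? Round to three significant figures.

γ = 1/√(1 − β²) = 1/√(1 − 0.416025) = 1/√0.583975 = 1/0.764183 = 1.3086.
Time dilation: Δt = γ·Δτ = 1.3086 × 449 = 588 days.

588 days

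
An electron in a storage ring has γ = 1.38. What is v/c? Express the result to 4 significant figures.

β = √(1 − 1/γ²) = √(1 − 1/1.9044) = √0.4749 = 0.6891.

0.6891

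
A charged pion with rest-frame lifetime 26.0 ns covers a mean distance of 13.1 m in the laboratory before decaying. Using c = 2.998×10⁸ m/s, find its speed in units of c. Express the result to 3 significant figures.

0.859c

Let x = d/(cτ) = 13.10 m / (2.998×10⁸ m/s × 2.600×10^-8 s) = 1.6806. Since d = βγcτ, x = βγ = β/√(1−β²).
Solving: β² = x²/(1+x²) = 2.82442/3.82442 = 0.738522, so β = 0.859.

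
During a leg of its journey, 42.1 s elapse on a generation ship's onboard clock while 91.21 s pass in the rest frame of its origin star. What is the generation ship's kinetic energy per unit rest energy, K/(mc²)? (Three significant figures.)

1.17

The time-dilation ratio gives γ = 91.21/42.1 = 2.16651.
K/(mc²) = γ − 1 = 2.16651 − 1 = 1.17.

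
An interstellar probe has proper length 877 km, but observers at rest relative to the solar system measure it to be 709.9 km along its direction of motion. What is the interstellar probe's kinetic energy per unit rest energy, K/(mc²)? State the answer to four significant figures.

γ = L₀/L = 877/709.9 = 1.23539.
K/(mc²) = γ − 1 = 1.23539 − 1 = 0.2354.

0.2354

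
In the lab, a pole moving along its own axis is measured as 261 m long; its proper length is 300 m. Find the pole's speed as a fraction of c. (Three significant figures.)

Length contraction gives γ = L₀/L = 300/261 = 1.1494.
β = √(1 − 1/γ²) = √0.243067 = 0.493.

0.493c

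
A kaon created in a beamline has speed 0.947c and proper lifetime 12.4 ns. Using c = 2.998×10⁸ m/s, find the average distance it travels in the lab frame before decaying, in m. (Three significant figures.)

With β = 0.947, γ = 1/√(1 − 0.947²) = 1/√0.103191 = 3.113.
Lab-frame lifetime: Δt = γτ = 3.113 × 12.4 ns = 38.601 ns.
Distance: d = vΔt = 0.947 × 2.998×10⁸ m/s × 3.8601×10^-8 s = 11.0 m.

11.0 m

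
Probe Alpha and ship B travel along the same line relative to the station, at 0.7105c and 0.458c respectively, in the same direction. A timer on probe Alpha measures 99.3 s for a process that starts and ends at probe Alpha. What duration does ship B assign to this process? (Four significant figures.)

Speed of probe Alpha in ship B's frame: u = (v_A − v_B)/(1 − v_A v_B/c²) = (0.7105 − 0.458)/(1 − 0.7105×0.458) = 0.2525/0.674591 = 0.3743; |u| = 0.3743c.
At |u| = 0.3743c, γ = (1 − 0.1401)^(−1/2) = 1.0784.
Probe Alpha's interval is proper; time dilation gives Δt_B = γΔτ = 1.0784 × 99.3 s = 107.1 s.

107.1 s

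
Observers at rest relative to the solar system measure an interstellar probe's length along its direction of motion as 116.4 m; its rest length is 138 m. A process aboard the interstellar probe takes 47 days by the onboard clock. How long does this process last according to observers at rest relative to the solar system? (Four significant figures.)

55.72 days

γ = L₀/L = 138/116.4 = 1.18557.
The same γ dilates the second interval: 1.18557 × 47 days = 55.72 days.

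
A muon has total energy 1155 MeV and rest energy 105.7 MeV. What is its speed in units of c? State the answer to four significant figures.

γ = E/(mc²) = 1155/105.7 = 10.927.
β = √(1 − 1/γ²) = √(1 − 0.00837526) = √0.99162474 = 0.9958.

0.9958c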